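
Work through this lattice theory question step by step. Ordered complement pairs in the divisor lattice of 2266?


Complement pair (a,b): a meet b = bottom, a join b = top.
Here: gcd(a,b)=1 and lcm(a,b)=2266, i.e. a*b=2266 with a,b coprime.
Pairs found: (1,2266), (2,1133), (11,206), (22,103), ... (4 more)
Total ordered pairs: 8


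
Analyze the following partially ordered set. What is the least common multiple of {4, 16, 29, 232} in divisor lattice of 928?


In a divisor lattice, join = lcm (least common multiple).
Compute lcm iteratively: start with first element, then lcm(current, next).
Elements: [4, 16, 29, 232]
lcm(4,16) = 16
lcm(16,29) = 464
lcm(464,232) = 464
Final lcm = 464


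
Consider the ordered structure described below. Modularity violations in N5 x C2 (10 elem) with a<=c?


Modular law: if a <= c then a v (b ^ c) = (a v b) ^ c.
Check all triples (a,b,c) with a <= c among 10 elements.
  e.g. a=(a,0), b=(c,0), c=(b,0): lhs=(a,0) != rhs=(b,0)
  e.g. a=(a,0), b=(c,1), c=(b,0): lhs=(a,0) != rhs=(b,0)
Total violating triples: 6


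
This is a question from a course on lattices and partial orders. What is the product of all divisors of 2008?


Divisors of 2008: [1, 2, 4, 8, 251, 502, 1004, 2008]
Product = n^(d(n)/2) = 2008^(8/2)
Product = 16257540100096


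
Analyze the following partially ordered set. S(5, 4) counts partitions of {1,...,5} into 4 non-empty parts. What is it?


S(n,k) = k*S(n-1,k) + S(n-1,k-1).
S(4,4) = 1, S(4,3) = 6
S(5,4) = 4*1 + 6 = 4 + 6
S(5,4) = 10


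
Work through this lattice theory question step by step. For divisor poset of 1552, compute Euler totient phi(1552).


phi(n) = n * prod_{p|n} (1 - 1/p).
Prime divisors of 1552: [2, 97]
phi(1552) = 1552 * (1 - 1/2) * (1 - 1/97)
phi(1552) = 768


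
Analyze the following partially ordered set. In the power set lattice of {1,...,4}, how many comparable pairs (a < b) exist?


A comparable pair {a,b} has a < b or b < a in the order.
Count unordered pairs where one element is strictly below the other.
Examples: {{},{1}}, {{},{2}}, {{},{3}}, {{},{4}}, ...
Total comparable pairs: 65


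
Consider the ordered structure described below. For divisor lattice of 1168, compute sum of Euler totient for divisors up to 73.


Divisors of 1168 up to 73: [1, 2, 4, 8, 16, 73]
phi values: [1, 1, 2, 4, 8, 72]
Sum = 88


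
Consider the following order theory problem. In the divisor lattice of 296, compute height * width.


Height = length of longest chain minus 1; width = size of largest antichain.
A maximum chain: 1 | 37 | 74 | 148 | 296  (height 4).
A maximum antichain: {2, 37}  (width 2).
Product = 4 * 2 = 8


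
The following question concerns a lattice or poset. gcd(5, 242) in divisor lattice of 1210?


Meet=gcd.
gcd(5,242)=1


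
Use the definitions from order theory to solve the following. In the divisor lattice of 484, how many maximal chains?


A maximal chain goes from the minimum element to a maximal element via cover relations.
Counting all min-to-max paths in the cover graph.
Total maximal chains: 6


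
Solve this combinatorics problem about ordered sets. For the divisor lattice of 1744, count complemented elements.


An element a is complemented if some b has a meet b = bottom, a join b = top.
a is complemented iff gcd(a, n/a)=1, i.e. a is a unitary divisor of 1744.
Complemented elements: 1, 16, 109, 1744
Count: 4


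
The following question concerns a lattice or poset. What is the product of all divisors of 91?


Divisors of 91: [1, 7, 13, 91]
Product = n^(d(n)/2) = 91^(4/2)
Product = 8281


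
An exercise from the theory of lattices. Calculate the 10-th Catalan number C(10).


C(n) = C(2n, n) / (n+1).
C(20, 10) = 184756
C(10) = 184756 / 11 = 16796


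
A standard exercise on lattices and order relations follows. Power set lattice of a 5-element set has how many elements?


Power set = 2^n.
2^5 = 32


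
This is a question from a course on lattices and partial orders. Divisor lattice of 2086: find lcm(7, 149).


In a divisor lattice, join = lcm (least common multiple).
gcd(7,149) = 1
lcm(7,149) = 7*149/gcd = 1043/1 = 1043


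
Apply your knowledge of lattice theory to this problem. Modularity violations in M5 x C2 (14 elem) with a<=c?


Modular law: if a <= c then a v (b ^ c) = (a v b) ^ c.
Check all triples (a,b,c) with a <= c among 14 elements.
This lattice is modular (diamonds M_m and their chain-products are modular).
Total violating triples: 0


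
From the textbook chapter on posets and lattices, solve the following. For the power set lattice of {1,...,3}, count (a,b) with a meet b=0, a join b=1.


Complement pair (a,b): a meet b = bottom, a join b = top.
Here: A intersect B = {} and A union B = {1,...,3}.
Pairs found: ({},{1,2,3}), ({1},{2,3}), ({2},{1,3}), ({3},{1,2}), ... (4 more)
Total ordered pairs: 8


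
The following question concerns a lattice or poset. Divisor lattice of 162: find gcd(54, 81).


In a divisor lattice, meet = gcd (greatest common divisor).
By Euclidean algorithm or factoring: gcd(54,81) = 27


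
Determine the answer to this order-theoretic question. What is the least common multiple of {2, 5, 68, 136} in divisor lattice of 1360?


In a divisor lattice, join = lcm (least common multiple).
Compute lcm iteratively: start with first element, then lcm(current, next).
Elements: [2, 5, 68, 136]
lcm(2,5) = 10
lcm(10,68) = 340
lcm(340,136) = 680
Final lcm = 680


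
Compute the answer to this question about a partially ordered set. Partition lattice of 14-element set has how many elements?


B(n) = number of set partitions of an n-element set.
B(n) satisfies the recurrence: B(n+1) = sum_k C(n,k)*B(k).
B(14) = 190899322


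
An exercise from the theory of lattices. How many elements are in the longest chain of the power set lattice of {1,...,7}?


A chain is a totally ordered subset; we count the number of elements in a maximum chain.
Compute, for each element x, the size of the longest chain ending at x:
  {}: 1
  {1}: 2
  {2}: 2
  {3}: 2
  {4}: 2
  {5}: 2
  ...
A maximum chain: {} < {1} < {1,2} < {1,2,3} < {1,2,3,4} < {1,2,3,4,5} < {1,2,3,4,5,6} < {1,2,3,4,5,6,7}
Number of elements in the longest chain: 8


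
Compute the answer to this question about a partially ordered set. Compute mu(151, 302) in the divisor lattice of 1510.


In a divisor lattice, mu(a,b) = mu(b/a) where mu is the classical Mobius function.
b/a = 302/151 = 2
Prime factorization of 2: primes [2]
2 is squarefree with 1 prime factor(s), so mu(2) = (-1)^1 = -1


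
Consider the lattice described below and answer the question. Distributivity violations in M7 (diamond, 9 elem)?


Distributive law: a ^ (b v c) = (a ^ b) v (a ^ c).
Check all 9^3 = 729 ordered triples (a,b,c).
  e.g. a=a1, b=a2, c=a3: lhs=a1 != rhs=0
  e.g. a=a1, b=a2, c=a4: lhs=a1 != rhs=0
Total violating triples: 210


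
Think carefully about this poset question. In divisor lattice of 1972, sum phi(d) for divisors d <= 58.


Divisors of 1972 up to 58: [1, 2, 4, 17, 29, 34, 58]
phi values: [1, 1, 2, 16, 28, 16, 28]
Sum = 92


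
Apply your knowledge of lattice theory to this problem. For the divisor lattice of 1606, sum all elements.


sigma(n) = sum of divisors.
Divisors of 1606: [1, 2, 11, 22, 73, 146, 803, 1606]
Sum = 2664


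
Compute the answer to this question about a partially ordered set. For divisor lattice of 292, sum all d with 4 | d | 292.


Interval [4,292] in divisors of 292: [4, 292]
Sum = 296


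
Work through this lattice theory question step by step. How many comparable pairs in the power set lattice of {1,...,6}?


A comparable pair {a,b} has a < b or b < a in the order.
Count unordered pairs where one element is strictly below the other.
Examples: {{},{1}}, {{},{2}}, {{},{3}}, {{},{4}}, ...
Total comparable pairs: 665


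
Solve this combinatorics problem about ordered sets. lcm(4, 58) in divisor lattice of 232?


Join=lcm.
gcd(4,58)=2
lcm=116


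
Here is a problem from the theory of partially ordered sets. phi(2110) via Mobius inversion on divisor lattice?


phi(n) = n * prod_{p|n} (1 - 1/p).
Prime divisors of 2110: [2, 5, 211]
phi(2110) = 2110 * (1 - 1/2) * (1 - 1/5) * (1 - 1/211)
phi(2110) = 840


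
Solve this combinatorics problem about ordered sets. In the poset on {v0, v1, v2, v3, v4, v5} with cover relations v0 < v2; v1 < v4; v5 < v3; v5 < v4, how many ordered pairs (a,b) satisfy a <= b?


The order relation is {(a,b) : a <= b}, reflexive so it includes (a,a).
Examples: (v0,v0), (v0,v2), (v1,v1), (v1,v4), (v2,v2), ...
Total ordered pairs: 10


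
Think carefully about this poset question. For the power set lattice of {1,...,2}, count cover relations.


A cover relation a -< b holds when a < b with no c strictly between.
Cover relations:
  {} -< {1}
  {} -< {2}
  {1} -< {1,2}
  {2} -< {1,2}
Total: 4


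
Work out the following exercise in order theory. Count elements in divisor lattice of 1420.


Divisors of 1420: [1, 2, 4, 5, 10, 20, 71, 142, 284, 355, 710, 1420]
Count: 12


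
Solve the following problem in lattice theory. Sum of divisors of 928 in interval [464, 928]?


Interval [464,928] in divisors of 928: [464, 928]
Sum = 1392


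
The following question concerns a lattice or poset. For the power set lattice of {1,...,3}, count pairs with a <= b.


The order relation is {(a,b) : a <= b}, reflexive so it includes (a,a).
Examples: ({},{}), ({},{1,2}), ({},{1,2,3}), ({},{1,3}), ({},{1}), ...
Total ordered pairs: 27


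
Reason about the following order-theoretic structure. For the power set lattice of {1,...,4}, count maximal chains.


A maximal chain goes from the minimum element to a maximal element via cover relations.
Counting all min-to-max paths in the cover graph.
Total maximal chains: 24


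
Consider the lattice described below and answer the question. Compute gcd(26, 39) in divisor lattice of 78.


In a divisor lattice, meet = gcd (greatest common divisor).
By Euclidean algorithm or factoring: gcd(26,39) = 13


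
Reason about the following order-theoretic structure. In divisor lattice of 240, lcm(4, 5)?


Join=lcm.
gcd(4,5)=1
lcm=20


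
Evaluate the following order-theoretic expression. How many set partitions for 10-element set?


B(n) = number of set partitions of an n-element set.
B(n) satisfies the recurrence: B(n+1) = sum_k C(n,k)*B(k).
B(10) = 115975


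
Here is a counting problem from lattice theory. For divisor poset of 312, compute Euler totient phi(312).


phi(n) = n * prod_{p|n} (1 - 1/p).
Prime divisors of 312: [2, 3, 13]
phi(312) = 312 * (1 - 1/2) * (1 - 1/3) * (1 - 1/13)
phi(312) = 96


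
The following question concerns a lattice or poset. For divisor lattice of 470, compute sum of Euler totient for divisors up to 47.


Divisors of 470 up to 47: [1, 2, 5, 10, 47]
phi values: [1, 1, 4, 4, 46]
Sum = 56


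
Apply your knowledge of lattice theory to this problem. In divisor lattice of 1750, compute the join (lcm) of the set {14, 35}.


In a divisor lattice, join = lcm (least common multiple).
Compute lcm iteratively: start with first element, then lcm(current, next).
Elements: [14, 35]
lcm(14,35) = 70
Final lcm = 70


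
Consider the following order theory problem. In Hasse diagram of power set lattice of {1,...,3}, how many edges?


A cover relation a -< b holds when a < b with no c strictly between.
Cover relations:
  {} -< {1}
  {} -< {2}
  {} -< {3}
  {1} -< {1,2}
  {1} -< {1,3}
  {2} -< {1,2}
  {2} -< {2,3}
  {3} -< {1,3}
  ...4 more
Total: 12


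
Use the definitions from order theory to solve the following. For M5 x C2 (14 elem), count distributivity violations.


Distributive law: a ^ (b v c) = (a ^ b) v (a ^ c).
Check all 14^3 = 2744 ordered triples (a,b,c).
  e.g. a=(a1,0), b=(a2,0), c=(a3,0): lhs=(a1,0) != rhs=(0,0)
  e.g. a=(a1,0), b=(a2,0), c=(a3,1): lhs=(a1,0) != rhs=(0,0)
Total violating triples: 480


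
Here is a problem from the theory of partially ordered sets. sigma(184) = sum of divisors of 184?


sigma(n) = sum of divisors.
Divisors of 184: [1, 2, 4, 8, 23, 46, 92, 184]
Sum = 360


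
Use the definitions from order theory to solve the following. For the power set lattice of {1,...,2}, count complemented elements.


An element a is complemented if some b has a meet b = bottom, a join b = top.
every subset A has complement S\A, so all elements are complemented.
Complemented elements: {}, {1}, {2}, {1,2}
Count: 4


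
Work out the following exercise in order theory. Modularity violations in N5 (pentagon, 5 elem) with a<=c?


Modular law: if a <= c then a v (b ^ c) = (a v b) ^ c.
Check all triples (a,b,c) with a <= c among 5 elements.
  e.g. a=a, b=c, c=b: lhs=a != rhs=b
Total violating triples: 1


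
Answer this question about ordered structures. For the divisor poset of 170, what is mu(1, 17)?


In a divisor lattice, mu(a,b) = mu(b/a) where mu is the classical Mobius function.
b/a = 17/1 = 17
Prime factorization of 17: primes [17]
17 is squarefree with 1 prime factor(s), so mu(17) = (-1)^1 = -1


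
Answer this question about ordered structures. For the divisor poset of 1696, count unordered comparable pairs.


A comparable pair {a,b} has a < b or b < a in the order.
Count unordered pairs where one element is strictly below the other.
Examples: {1,2}, {1,4}, {1,8}, {1,16}, ...
Total comparable pairs: 51


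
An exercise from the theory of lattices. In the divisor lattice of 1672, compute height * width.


Height = length of longest chain minus 1; width = size of largest antichain.
A maximum chain: 1 | 19 | 209 | 418 | 836 | 1672  (height 5).
A maximum antichain: {4, 22, 38, 209}  (width 4).
Product = 5 * 4 = 20


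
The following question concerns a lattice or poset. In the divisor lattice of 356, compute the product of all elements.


Divisors of 356: [1, 2, 4, 89, 178, 356]
Product = n^(d(n)/2) = 356^(6/2)
Product = 45118016


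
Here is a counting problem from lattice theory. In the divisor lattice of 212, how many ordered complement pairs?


Complement pair (a,b): a meet b = bottom, a join b = top.
Here: gcd(a,b)=1 and lcm(a,b)=212, i.e. a*b=212 with a,b coprime.
Pairs found: (1,212), (4,53), (53,4), (212,1)
Total ordered pairs: 4


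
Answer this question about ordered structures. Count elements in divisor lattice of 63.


Divisors of 63: [1, 3, 7, 9, 21, 63]
Count: 6


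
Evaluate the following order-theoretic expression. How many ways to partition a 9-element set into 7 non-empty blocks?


S(n,k) = k*S(n-1,k) + S(n-1,k-1).
S(8,7) = 28, S(8,6) = 266
S(9,7) = 7*28 + 266 = 196 + 266
S(9,7) = 462


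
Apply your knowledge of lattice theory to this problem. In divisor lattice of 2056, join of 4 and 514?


In a divisor lattice, join = lcm (least common multiple).
gcd(4,514) = 2
lcm(4,514) = 4*514/gcd = 2056/2 = 1028


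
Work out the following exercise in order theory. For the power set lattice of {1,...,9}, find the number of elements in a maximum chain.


A chain is a totally ordered subset; we count the number of elements in a maximum chain.
Compute, for each element x, the size of the longest chain ending at x:
  {}: 1
  {1}: 2
  {2}: 2
  {3}: 2
  {4}: 2
  {5}: 2
  ...
A maximum chain: {} < {1} < {1,2} < {1,2,3} < {1,2,3,4} < {1,2,3,4,5} < {1,2,3,4,5,6} < {1,2,3,4,5,6,7} < {1,2,3,4,5,6,7,8} < {1,2,3,4,5,6,7,8,9}
Number of elements in the longest chain: 10


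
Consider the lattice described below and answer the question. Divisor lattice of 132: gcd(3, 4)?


Meet=gcd.
gcd(3,4)=1


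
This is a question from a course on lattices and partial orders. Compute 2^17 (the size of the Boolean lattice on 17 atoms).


Power set = 2^n.
2^17 = 131072


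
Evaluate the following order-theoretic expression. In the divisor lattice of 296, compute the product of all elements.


Divisors of 296: [1, 2, 4, 8, 37, 74, 148, 296]
Product = n^(d(n)/2) = 296^(8/2)
Product = 7676563456


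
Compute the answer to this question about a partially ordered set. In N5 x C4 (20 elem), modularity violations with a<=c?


Modular law: if a <= c then a v (b ^ c) = (a v b) ^ c.
Check all triples (a,b,c) with a <= c among 20 elements.
  e.g. a=(a,0), b=(c,0), c=(b,0): lhs=(a,0) != rhs=(b,0)
  e.g. a=(a,0), b=(c,1), c=(b,0): lhs=(a,0) != rhs=(b,0)
Total violating triples: 40


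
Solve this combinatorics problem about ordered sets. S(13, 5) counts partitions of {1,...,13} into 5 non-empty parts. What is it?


S(n,k) = k*S(n-1,k) + S(n-1,k-1).
S(12,5) = 1379400, S(12,4) = 611501
S(13,5) = 5*1379400 + 611501 = 6897000 + 611501
S(13,5) = 7508501


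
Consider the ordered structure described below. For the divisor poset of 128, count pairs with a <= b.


The order relation is {(a,b) : a <= b}, reflexive so it includes (a,a).
Examples: (1,1), (1,128), (1,16), (1,2), (1,32), ...
Total ordered pairs: 36


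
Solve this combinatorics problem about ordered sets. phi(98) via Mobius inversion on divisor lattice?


phi(n) = n * prod_{p|n} (1 - 1/p).
Prime divisors of 98: [2, 7]
phi(98) = 98 * (1 - 1/2) * (1 - 1/7)
phi(98) = 42


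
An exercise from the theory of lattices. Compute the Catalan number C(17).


C(n) = C(2n, n) / (n+1).
C(34, 17) = 2333606220
C(17) = 2333606220 / 18 = 129644790


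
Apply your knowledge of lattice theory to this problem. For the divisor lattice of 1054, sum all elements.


sigma(n) = sum of divisors.
Divisors of 1054: [1, 2, 17, 31, 34, 62, 527, 1054]
Sum = 1728


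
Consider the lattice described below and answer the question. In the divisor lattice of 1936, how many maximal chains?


A maximal chain goes from the minimum element to a maximal element via cover relations.
Counting all min-to-max paths in the cover graph.
Total maximal chains: 15


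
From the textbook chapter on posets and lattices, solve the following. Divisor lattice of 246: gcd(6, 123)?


Meet=gcd.
gcd(6,123)=3


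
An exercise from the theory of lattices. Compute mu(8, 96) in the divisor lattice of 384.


In a divisor lattice, mu(a,b) = mu(b/a) where mu is the classical Mobius function.
b/a = 96/8 = 12
Prime factorization of 12: primes [2, 3]
12 is not squarefree, so mu(12) = 0


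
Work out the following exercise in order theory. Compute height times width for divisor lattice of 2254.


Height = length of longest chain minus 1; width = size of largest antichain.
A maximum chain: 1 | 23 | 161 | 1127 | 2254  (height 4).
A maximum antichain: {14, 46, 49, 161}  (width 4).
Product = 4 * 4 = 16


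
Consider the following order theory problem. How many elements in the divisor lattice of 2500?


Divisors of 2500: [1, 2, 4, 5, 10, 20, 25, 50, 100, 125, 250, 500, 625, 1250, 2500]
Count: 15


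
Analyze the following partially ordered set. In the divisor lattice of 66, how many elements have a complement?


An element a is complemented if some b has a meet b = bottom, a join b = top.
a is complemented iff gcd(a, n/a)=1, i.e. a is a unitary divisor of 66.
Complemented elements: 1, 2, 3, 6, 11, 22, ... (2 more)
Count: 8


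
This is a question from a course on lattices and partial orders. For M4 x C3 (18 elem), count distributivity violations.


Distributive law: a ^ (b v c) = (a ^ b) v (a ^ c).
Check all 18^3 = 5832 ordered triples (a,b,c).
  e.g. a=(a1,0), b=(a2,0), c=(a3,0): lhs=(a1,0) != rhs=(0,0)
  e.g. a=(a1,0), b=(a2,0), c=(a3,1): lhs=(a1,0) != rhs=(0,0)
Total violating triples: 648


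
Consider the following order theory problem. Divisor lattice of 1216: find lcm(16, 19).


In a divisor lattice, join = lcm (least common multiple).
gcd(16,19) = 1
lcm(16,19) = 16*19/gcd = 304/1 = 304


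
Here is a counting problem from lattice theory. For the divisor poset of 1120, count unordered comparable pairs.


A comparable pair {a,b} has a < b or b < a in the order.
Count unordered pairs where one element is strictly below the other.
Examples: {1,2}, {1,4}, {1,5}, {1,7}, ...
Total comparable pairs: 165


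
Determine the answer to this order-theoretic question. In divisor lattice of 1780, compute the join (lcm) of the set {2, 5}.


In a divisor lattice, join = lcm (least common multiple).
Compute lcm iteratively: start with first element, then lcm(current, next).
Elements: [2, 5]
lcm(2,5) = 10
Final lcm = 10


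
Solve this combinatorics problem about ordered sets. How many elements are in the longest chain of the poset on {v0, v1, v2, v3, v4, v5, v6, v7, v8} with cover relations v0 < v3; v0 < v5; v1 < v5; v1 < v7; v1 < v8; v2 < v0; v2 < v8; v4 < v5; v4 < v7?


A chain is a totally ordered subset; we count the number of elements in a maximum chain.
Compute, for each element x, the size of the longest chain ending at x:
  v1: 1
  v2: 1
  v4: 1
  v6: 1
  v0: 2
  v3: 3
  ...
A maximum chain: v2 < v0 < v3
Number of elements in the longest chain: 3


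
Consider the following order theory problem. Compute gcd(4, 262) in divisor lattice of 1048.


In a divisor lattice, meet = gcd (greatest common divisor).
By Euclidean algorithm or factoring: gcd(4,262) = 2


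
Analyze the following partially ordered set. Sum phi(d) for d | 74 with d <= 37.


Divisors of 74 up to 37: [1, 2, 37]
phi values: [1, 1, 36]
Sum = 38


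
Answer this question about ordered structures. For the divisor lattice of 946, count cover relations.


A cover relation a -< b holds when a < b with no c strictly between.
Cover relations:
  1 -< 2
  1 -< 11
  1 -< 43
  2 -< 22
  2 -< 86
  11 -< 22
  11 -< 473
  22 -< 946
  ...4 more
Total: 12


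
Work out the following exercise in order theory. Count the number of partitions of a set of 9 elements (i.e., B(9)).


B(n) = number of set partitions of an n-element set.
B(n) satisfies the recurrence: B(n+1) = sum_k C(n,k)*B(k).
B(9) = 21147


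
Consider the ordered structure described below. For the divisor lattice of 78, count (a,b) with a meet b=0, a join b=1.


Complement pair (a,b): a meet b = bottom, a join b = top.
Here: gcd(a,b)=1 and lcm(a,b)=78, i.e. a*b=78 with a,b coprime.
Pairs found: (1,78), (2,39), (3,26), (6,13), ... (4 more)
Total ordered pairs: 8


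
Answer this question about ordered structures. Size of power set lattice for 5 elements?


Power set = 2^n.
2^5 = 32


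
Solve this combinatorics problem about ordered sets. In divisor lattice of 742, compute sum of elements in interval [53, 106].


Interval [53,106] in divisors of 742: [53, 106]
Sum = 159


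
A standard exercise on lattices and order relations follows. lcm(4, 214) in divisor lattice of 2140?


Join=lcm.
gcd(4,214)=2
lcm=428


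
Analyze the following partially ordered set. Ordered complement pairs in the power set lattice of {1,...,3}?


Complement pair (a,b): a meet b = bottom, a join b = top.
Here: A intersect B = {} and A union B = {1,...,3}.
Pairs found: ({},{1,2,3}), ({1},{2,3}), ({2},{1,3}), ({3},{1,2}), ... (4 more)
Total ordered pairs: 8


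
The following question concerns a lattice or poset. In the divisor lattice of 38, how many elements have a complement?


An element a is complemented if some b has a meet b = bottom, a join b = top.
a is complemented iff gcd(a, n/a)=1, i.e. a is a unitary divisor of 38.
Complemented elements: 1, 2, 19, 38
Count: 4


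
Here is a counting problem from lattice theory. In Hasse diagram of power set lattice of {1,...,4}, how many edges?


A cover relation a -< b holds when a < b with no c strictly between.
Cover relations:
  {} -< {1}
  {} -< {2}
  {} -< {3}
  {} -< {4}
  {1} -< {1,2}
  {1} -< {1,3}
  {1} -< {1,4}
  {2} -< {1,2}
  ...24 more
Total: 32


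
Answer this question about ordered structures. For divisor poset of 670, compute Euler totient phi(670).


phi(n) = n * prod_{p|n} (1 - 1/p).
Prime divisors of 670: [2, 5, 67]
phi(670) = 670 * (1 - 1/2) * (1 - 1/5) * (1 - 1/67)
phi(670) = 264


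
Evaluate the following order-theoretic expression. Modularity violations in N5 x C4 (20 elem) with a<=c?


Modular law: if a <= c then a v (b ^ c) = (a v b) ^ c.
Check all triples (a,b,c) with a <= c among 20 elements.
  e.g. a=(a,0), b=(c,0), c=(b,0): lhs=(a,0) != rhs=(b,0)
  e.g. a=(a,0), b=(c,1), c=(b,0): lhs=(a,0) != rhs=(b,0)
Total violating triples: 40


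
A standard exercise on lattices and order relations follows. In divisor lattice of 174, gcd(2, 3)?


Meet=gcd.
gcd(2,3)=1


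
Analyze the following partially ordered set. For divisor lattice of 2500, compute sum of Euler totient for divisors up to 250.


Divisors of 2500 up to 250: [1, 2, 4, 5, 10, 20, 25, 50, 100, 125, 250]
phi values: [1, 1, 2, 4, 4, 8, 20, 20, 40, 100, 100]
Sum = 300


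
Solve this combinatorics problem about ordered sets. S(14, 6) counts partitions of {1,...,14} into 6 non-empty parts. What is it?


S(n,k) = k*S(n-1,k) + S(n-1,k-1).
S(13,6) = 9321312, S(13,5) = 7508501
S(14,6) = 6*9321312 + 7508501 = 55927872 + 7508501
S(14,6) = 63436373


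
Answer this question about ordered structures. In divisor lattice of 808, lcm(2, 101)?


Join=lcm.
gcd(2,101)=1
lcm=202


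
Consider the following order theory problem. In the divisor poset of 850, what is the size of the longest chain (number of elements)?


A chain is a totally ordered subset; we count the number of elements in a maximum chain.
Compute, for each element x, the size of the longest chain ending at x:
  1: 1
  2: 2
  5: 2
  17: 2
  25: 3
  10: 3
  ...
A maximum chain: 1 < 2 < 10 < 50 < 850
Number of elements in the longest chain: 5


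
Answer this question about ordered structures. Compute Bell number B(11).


B(n) = number of set partitions of an n-element set.
B(n) satisfies the recurrence: B(n+1) = sum_k C(n,k)*B(k).
B(11) = 678570


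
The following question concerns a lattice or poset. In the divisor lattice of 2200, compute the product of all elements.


Divisors of 2200: [1, 2, 4, 5, 8, 10, 11, 20, 22, 25, 40, 44, 50, 55, 88, 100, 110, 200, 220, 275, 440, 550, 1100, 2200]
Product = n^(d(n)/2) = 2200^(24/2)
Product = 12855002631049216000000000000000000000000


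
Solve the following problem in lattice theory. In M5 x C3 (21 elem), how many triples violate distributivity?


Distributive law: a ^ (b v c) = (a ^ b) v (a ^ c).
Check all 21^3 = 9261 ordered triples (a,b,c).
  e.g. a=(a1,0), b=(a2,0), c=(a3,0): lhs=(a1,0) != rhs=(0,0)
  e.g. a=(a1,0), b=(a2,0), c=(a3,1): lhs=(a1,0) != rhs=(0,0)
Total violating triples: 1620


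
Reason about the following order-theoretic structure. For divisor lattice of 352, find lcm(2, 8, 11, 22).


In a divisor lattice, join = lcm (least common multiple).
Compute lcm iteratively: start with first element, then lcm(current, next).
Elements: [2, 8, 11, 22]
lcm(2,8) = 8
lcm(8,11) = 88
lcm(88,22) = 88
Final lcm = 88


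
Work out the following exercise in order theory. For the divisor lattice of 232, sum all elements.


sigma(n) = sum of divisors.
Divisors of 232: [1, 2, 4, 8, 29, 58, 116, 232]
Sum = 450


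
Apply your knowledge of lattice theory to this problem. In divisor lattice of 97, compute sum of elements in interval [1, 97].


Interval [1,97] in divisors of 97: [1, 97]
Sum = 98


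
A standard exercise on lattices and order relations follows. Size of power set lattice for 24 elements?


Power set = 2^n.
2^24 = 16777216


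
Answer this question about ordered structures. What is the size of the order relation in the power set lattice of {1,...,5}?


The order relation is {(a,b) : a <= b}, reflexive so it includes (a,a).
Examples: ({},{}), ({},{1,2}), ({},{1,2,3}), ({},{1,2,3,4}), ({},{1,2,3,4,5}), ...
Total ordered pairs: 243


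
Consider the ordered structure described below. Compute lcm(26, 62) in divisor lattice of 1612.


In a divisor lattice, join = lcm (least common multiple).
gcd(26,62) = 2
lcm(26,62) = 26*62/gcd = 1612/2 = 806


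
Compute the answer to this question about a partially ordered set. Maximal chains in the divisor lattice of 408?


A maximal chain goes from the minimum element to a maximal element via cover relations.
Counting all min-to-max paths in the cover graph.
Total maximal chains: 20


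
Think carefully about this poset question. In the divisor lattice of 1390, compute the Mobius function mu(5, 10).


In a divisor lattice, mu(a,b) = mu(b/a) where mu is the classical Mobius function.
b/a = 10/5 = 2
Prime factorization of 2: primes [2]
2 is squarefree with 1 prime factor(s), so mu(2) = (-1)^1 = -1


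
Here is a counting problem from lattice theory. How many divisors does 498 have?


Divisors of 498: [1, 2, 3, 6, 83, 166, 249, 498]
Count: 8


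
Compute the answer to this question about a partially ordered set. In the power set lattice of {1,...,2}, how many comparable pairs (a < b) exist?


A comparable pair {a,b} has a < b or b < a in the order.
Count unordered pairs where one element is strictly below the other.
Examples: {{},{1}}, {{},{2}}, {{},{1,2}}, {{1},{1,2}}, ...
Total comparable pairs: 5


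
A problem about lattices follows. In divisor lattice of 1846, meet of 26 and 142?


In a divisor lattice, meet = gcd (greatest common divisor).
By Euclidean algorithm or factoring: gcd(26,142) = 2


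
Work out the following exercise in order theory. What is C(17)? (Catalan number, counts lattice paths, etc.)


C(n) = C(2n, n) / (n+1).
C(34, 17) = 2333606220
C(17) = 2333606220 / 18 = 129644790


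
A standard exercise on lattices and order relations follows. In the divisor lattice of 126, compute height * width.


Height = length of longest chain minus 1; width = size of largest antichain.
A maximum chain: 1 | 7 | 21 | 63 | 126  (height 4).
A maximum antichain: {6, 9, 14, 21}  (width 4).
Product = 4 * 4 = 16


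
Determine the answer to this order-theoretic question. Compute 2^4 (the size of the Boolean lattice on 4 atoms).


Power set = 2^n.
2^4 = 16


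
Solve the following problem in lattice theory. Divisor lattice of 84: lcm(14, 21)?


Join=lcm.
gcd(14,21)=7
lcm=42


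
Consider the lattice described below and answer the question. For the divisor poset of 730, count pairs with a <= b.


The order relation is {(a,b) : a <= b}, reflexive so it includes (a,a).
Examples: (1,1), (1,10), (1,146), (1,2), (1,365), ...
Total ordered pairs: 27


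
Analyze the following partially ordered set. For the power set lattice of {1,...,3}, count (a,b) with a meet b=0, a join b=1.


Complement pair (a,b): a meet b = bottom, a join b = top.
Here: A intersect B = {} and A union B = {1,...,3}.
Pairs found: ({},{1,2,3}), ({1},{2,3}), ({2},{1,3}), ({3},{1,2}), ... (4 more)
Total ordered pairs: 8


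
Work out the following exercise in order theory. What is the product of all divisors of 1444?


Divisors of 1444: [1, 2, 4, 19, 38, 76, 361, 722, 1444]
Product = n^(d(n)/2) = 1444^(9/2)
Product = 165216101262848


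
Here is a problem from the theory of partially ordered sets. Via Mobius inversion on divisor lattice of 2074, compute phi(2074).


phi(n) = n * prod_{p|n} (1 - 1/p).
Prime divisors of 2074: [2, 17, 61]
phi(2074) = 2074 * (1 - 1/2) * (1 - 1/17) * (1 - 1/61)
phi(2074) = 960


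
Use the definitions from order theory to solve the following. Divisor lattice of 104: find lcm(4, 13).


In a divisor lattice, join = lcm (least common multiple).
gcd(4,13) = 1
lcm(4,13) = 4*13/gcd = 52/1 = 52


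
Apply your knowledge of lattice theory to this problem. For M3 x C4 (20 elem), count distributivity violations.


Distributive law: a ^ (b v c) = (a ^ b) v (a ^ c).
Check all 20^3 = 8000 ordered triples (a,b,c).
  e.g. a=(a1,0), b=(a2,0), c=(a3,0): lhs=(a1,0) != rhs=(0,0)
  e.g. a=(a1,0), b=(a2,0), c=(a3,1): lhs=(a1,0) != rhs=(0,0)
Total violating triples: 384


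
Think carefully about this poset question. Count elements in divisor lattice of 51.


Divisors of 51: [1, 3, 17, 51]
Count: 4


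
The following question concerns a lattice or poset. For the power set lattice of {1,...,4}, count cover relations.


A cover relation a -< b holds when a < b with no c strictly between.
Cover relations:
  {} -< {1}
  {} -< {2}
  {} -< {3}
  {} -< {4}
  {1} -< {1,2}
  {1} -< {1,3}
  {1} -< {1,4}
  {2} -< {1,2}
  ...24 more
Total: 32


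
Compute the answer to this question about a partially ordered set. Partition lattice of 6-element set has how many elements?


B(n) = number of set partitions of an n-element set.
B(n) satisfies the recurrence: B(n+1) = sum_k C(n,k)*B(k).
B(6) = 203


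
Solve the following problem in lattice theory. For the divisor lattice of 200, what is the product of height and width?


Height = length of longest chain minus 1; width = size of largest antichain.
A maximum chain: 1 | 5 | 25 | 50 | 100 | 200  (height 5).
A maximum antichain: {4, 10, 25}  (width 3).
Product = 5 * 3 = 15


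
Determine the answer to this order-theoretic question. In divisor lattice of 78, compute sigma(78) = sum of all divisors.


sigma(n) = sum of divisors.
Divisors of 78: [1, 2, 3, 6, 13, 26, 39, 78]
Sum = 168


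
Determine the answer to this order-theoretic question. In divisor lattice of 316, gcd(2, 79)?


Meet=gcd.
gcd(2,79)=1


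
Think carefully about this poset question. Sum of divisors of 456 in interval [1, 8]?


Interval [1,8] in divisors of 456: [1, 2, 4, 8]
Sum = 15


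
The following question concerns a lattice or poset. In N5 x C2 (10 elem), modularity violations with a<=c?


Modular law: if a <= c then a v (b ^ c) = (a v b) ^ c.
Check all triples (a,b,c) with a <= c among 10 elements.
  e.g. a=(a,0), b=(c,0), c=(b,0): lhs=(a,0) != rhs=(b,0)
  e.g. a=(a,0), b=(c,1), c=(b,0): lhs=(a,0) != rhs=(b,0)
Total violating triples: 6


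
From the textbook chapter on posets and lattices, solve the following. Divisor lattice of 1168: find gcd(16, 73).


In a divisor lattice, meet = gcd (greatest common divisor).
By Euclidean algorithm or factoring: gcd(16,73) = 1


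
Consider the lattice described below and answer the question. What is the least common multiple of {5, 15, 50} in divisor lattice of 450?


In a divisor lattice, join = lcm (least common multiple).
Compute lcm iteratively: start with first element, then lcm(current, next).
Elements: [5, 15, 50]
lcm(5,15) = 15
lcm(15,50) = 150
Final lcm = 150


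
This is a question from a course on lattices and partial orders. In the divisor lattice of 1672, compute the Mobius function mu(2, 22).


In a divisor lattice, mu(a,b) = mu(b/a) where mu is the classical Mobius function.
b/a = 22/2 = 11
Prime factorization of 11: primes [11]
11 is squarefree with 1 prime factor(s), so mu(11) = (-1)^1 = -1


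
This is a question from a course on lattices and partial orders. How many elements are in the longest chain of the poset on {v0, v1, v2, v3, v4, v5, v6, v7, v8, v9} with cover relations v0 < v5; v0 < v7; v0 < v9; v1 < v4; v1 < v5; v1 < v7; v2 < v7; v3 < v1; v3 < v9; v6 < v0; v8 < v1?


A chain is a totally ordered subset; we count the number of elements in a maximum chain.
Compute, for each element x, the size of the longest chain ending at x:
  v2: 1
  v3: 1
  v6: 1
  v8: 1
  v0: 2
  v1: 2
  ...
A maximum chain: v3 < v1 < v4
Number of elements in the longest chain: 3


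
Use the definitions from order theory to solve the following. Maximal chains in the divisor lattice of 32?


A maximal chain goes from the minimum element to a maximal element via cover relations.
Counting all min-to-max paths in the cover graph.
Total maximal chains: 1


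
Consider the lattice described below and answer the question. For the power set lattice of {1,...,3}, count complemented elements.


An element a is complemented if some b has a meet b = bottom, a join b = top.
every subset A has complement S\A, so all elements are complemented.
Complemented elements: {}, {1}, {2}, {3}, {1,2}, {1,3}, ... (2 more)
Count: 8


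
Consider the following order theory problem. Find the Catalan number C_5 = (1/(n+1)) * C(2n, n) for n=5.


C(n) = C(2n, n) / (n+1).
C(10, 5) = 252
C(5) = 252 / 6 = 42


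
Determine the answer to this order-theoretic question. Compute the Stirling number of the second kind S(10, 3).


S(n,k) = k*S(n-1,k) + S(n-1,k-1).
S(9,3) = 3025, S(9,2) = 255
S(10,3) = 3*3025 + 255 = 9075 + 255
S(10,3) = 9330


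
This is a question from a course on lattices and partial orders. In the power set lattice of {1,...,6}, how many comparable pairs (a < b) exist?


A comparable pair {a,b} has a < b or b < a in the order.
Count unordered pairs where one element is strictly below the other.
Examples: {{},{1}}, {{},{2}}, {{},{3}}, {{},{4}}, ...
Total comparable pairs: 665


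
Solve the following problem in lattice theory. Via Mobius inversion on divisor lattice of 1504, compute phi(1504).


phi(n) = n * prod_{p|n} (1 - 1/p).
Prime divisors of 1504: [2, 47]
phi(1504) = 1504 * (1 - 1/2) * (1 - 1/47)
phi(1504) = 736


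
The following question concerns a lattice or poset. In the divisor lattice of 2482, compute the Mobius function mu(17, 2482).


In a divisor lattice, mu(a,b) = mu(b/a) where mu is the classical Mobius function.
b/a = 2482/17 = 146
Prime factorization of 146: primes [2, 73]
146 is squarefree with 2 prime factor(s), so mu(146) = (-1)^2 = 1


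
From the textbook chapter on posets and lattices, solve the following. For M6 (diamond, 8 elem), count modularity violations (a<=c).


Modular law: if a <= c then a v (b ^ c) = (a v b) ^ c.
Check all triples (a,b,c) with a <= c among 8 elements.
This lattice is modular (diamonds M_m and their chain-products are modular).
Total violating triples: 0


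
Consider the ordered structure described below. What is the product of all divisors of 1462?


Divisors of 1462: [1, 2, 17, 34, 43, 86, 731, 1462]
Product = n^(d(n)/2) = 1462^(8/2)
Product = 4568666853136


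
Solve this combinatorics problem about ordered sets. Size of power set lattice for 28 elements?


Power set = 2^n.
2^28 = 268435456


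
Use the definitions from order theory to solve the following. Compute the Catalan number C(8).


C(n) = C(2n, n) / (n+1).
C(16, 8) = 12870
C(8) = 12870 / 9 = 1430


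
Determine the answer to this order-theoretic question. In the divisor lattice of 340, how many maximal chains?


A maximal chain goes from the minimum element to a maximal element via cover relations.
Counting all min-to-max paths in the cover graph.
Total maximal chains: 12


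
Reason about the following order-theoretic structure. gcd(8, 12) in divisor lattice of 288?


Meet=gcd.
gcd(8,12)=4


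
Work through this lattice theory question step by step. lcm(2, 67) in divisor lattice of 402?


Join=lcm.
gcd(2,67)=1
lcm=134


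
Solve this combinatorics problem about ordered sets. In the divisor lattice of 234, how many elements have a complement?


An element a is complemented if some b has a meet b = bottom, a join b = top.
a is complemented iff gcd(a, n/a)=1, i.e. a is a unitary divisor of 234.
Complemented elements: 1, 2, 9, 13, 18, 26, ... (2 more)
Count: 8


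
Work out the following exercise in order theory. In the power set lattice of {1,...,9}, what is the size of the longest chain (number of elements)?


A chain is a totally ordered subset; we count the number of elements in a maximum chain.
Compute, for each element x, the size of the longest chain ending at x:
  {}: 1
  {1}: 2
  {2}: 2
  {3}: 2
  {4}: 2
  {5}: 2
  ...
A maximum chain: {} < {1} < {1,2} < {1,2,3} < {1,2,3,4} < {1,2,3,4,5} < {1,2,3,4,5,6} < {1,2,3,4,5,6,7} < {1,2,3,4,5,6,7,8} < {1,2,3,4,5,6,7,8,9}
Number of elements in the longest chain: 10


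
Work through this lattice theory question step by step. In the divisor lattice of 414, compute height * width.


Height = length of longest chain minus 1; width = size of largest antichain.
A maximum chain: 1 | 23 | 69 | 207 | 414  (height 4).
A maximum antichain: {6, 9, 46, 69}  (width 4).
Product = 4 * 4 = 16
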